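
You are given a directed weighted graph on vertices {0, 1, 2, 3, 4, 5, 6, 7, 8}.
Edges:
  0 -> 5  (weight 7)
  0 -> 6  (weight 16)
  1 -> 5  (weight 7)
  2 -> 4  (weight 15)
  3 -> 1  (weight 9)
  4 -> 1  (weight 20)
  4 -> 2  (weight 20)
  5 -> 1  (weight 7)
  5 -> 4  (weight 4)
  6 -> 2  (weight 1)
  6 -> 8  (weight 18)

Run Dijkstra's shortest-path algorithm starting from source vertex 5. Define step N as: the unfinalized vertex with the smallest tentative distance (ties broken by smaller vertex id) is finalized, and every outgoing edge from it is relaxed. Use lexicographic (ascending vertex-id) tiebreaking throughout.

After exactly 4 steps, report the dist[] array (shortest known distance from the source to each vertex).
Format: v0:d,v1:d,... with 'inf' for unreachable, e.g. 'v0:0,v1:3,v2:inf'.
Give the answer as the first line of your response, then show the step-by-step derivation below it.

v0:inf,v1:7,v2:24,v3:inf,v4:4,v5:0,v6:inf,v7:inf,v8:inf

step 1: dist = v0:inf,v1:7,v2:inf,v3:inf,v4:4,v5:0,v6:inf,v7:inf,v8:inf
step 2: dist = v0:inf,v1:7,v2:24,v3:inf,v4:4,v5:0,v6:inf,v7:inf,v8:inf
step 3: dist = v0:inf,v1:7,v2:24,v3:inf,v4:4,v5:0,v6:inf,v7:inf,v8:inf
step 4: dist = v0:inf,v1:7,v2:24,v3:inf,v4:4,v5:0,v6:inf,v7:inf,v8:inf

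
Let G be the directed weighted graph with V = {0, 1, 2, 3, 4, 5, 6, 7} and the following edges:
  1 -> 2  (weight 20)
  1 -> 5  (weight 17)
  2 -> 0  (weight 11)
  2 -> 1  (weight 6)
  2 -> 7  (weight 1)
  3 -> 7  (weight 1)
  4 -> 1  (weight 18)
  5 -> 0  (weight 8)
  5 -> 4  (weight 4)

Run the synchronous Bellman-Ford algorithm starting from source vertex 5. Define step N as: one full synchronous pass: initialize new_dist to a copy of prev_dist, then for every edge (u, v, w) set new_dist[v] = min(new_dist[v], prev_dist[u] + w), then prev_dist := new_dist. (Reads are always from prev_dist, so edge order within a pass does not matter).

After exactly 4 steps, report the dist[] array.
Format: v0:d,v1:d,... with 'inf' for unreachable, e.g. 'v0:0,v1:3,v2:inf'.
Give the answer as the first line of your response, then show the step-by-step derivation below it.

v0:8,v1:22,v2:42,v3:inf,v4:4,v5:0,v6:inf,v7:43

step 1: dist = v0:8,v1:inf,v2:inf,v3:inf,v4:4,v5:0,v6:inf,v7:inf
step 2: dist = v0:8,v1:22,v2:inf,v3:inf,v4:4,v5:0,v6:inf,v7:inf
step 3: dist = v0:8,v1:22,v2:42,v3:inf,v4:4,v5:0,v6:inf,v7:inf
step 4: dist = v0:8,v1:22,v2:42,v3:inf,v4:4,v5:0,v6:inf,v7:43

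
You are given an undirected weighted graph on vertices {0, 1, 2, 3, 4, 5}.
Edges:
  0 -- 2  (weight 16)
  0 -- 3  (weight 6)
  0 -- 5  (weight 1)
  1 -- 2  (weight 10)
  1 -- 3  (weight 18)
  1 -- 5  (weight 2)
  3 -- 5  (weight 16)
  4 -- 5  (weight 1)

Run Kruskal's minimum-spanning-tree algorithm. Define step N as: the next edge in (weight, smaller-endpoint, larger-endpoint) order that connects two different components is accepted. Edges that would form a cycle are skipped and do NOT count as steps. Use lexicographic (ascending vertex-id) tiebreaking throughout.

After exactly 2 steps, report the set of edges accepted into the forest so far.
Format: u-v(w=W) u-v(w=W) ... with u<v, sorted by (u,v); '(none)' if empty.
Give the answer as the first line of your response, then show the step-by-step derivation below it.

0-5(w=1) 4-5(w=1)

step 1: add edge 0-5 (w=1); MST = {0-5(w=1)}
step 2: add edge 4-5 (w=1); MST = {0-5(w=1) 4-5(w=1)}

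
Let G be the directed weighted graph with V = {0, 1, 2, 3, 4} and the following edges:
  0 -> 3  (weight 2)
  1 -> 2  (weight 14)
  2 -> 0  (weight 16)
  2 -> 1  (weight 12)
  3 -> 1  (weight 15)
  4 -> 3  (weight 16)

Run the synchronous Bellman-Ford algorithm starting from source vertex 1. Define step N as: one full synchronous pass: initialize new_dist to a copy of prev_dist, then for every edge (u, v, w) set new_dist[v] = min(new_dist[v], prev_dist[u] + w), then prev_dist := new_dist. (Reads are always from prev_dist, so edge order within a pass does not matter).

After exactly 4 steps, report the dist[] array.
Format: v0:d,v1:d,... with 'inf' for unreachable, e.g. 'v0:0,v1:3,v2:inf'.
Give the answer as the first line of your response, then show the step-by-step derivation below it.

v0:30,v1:0,v2:14,v3:32,v4:inf

step 1: dist = v0:inf,v1:0,v2:14,v3:inf,v4:inf
step 2: dist = v0:30,v1:0,v2:14,v3:inf,v4:inf
step 3: dist = v0:30,v1:0,v2:14,v3:32,v4:inf
step 4: dist = v0:30,v1:0,v2:14,v3:32,v4:inf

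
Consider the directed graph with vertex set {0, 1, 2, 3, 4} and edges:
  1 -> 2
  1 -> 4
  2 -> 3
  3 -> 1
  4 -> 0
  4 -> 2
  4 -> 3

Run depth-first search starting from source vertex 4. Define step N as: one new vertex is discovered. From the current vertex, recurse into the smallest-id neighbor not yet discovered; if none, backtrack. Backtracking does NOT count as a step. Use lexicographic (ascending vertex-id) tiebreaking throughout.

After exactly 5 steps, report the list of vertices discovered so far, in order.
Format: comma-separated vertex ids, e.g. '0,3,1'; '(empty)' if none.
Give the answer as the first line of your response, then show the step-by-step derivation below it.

4,0,2,3,1

step 1: discover 4; path=4; order=4
step 2: discover 0; path=4>0; order=4,0
step 3: discover 2; path=4>2; order=4,0,2
step 4: discover 3; path=4>2>3; order=4,0,2,3
step 5: discover 1; path=4>2>3>1; order=4,0,2,3,1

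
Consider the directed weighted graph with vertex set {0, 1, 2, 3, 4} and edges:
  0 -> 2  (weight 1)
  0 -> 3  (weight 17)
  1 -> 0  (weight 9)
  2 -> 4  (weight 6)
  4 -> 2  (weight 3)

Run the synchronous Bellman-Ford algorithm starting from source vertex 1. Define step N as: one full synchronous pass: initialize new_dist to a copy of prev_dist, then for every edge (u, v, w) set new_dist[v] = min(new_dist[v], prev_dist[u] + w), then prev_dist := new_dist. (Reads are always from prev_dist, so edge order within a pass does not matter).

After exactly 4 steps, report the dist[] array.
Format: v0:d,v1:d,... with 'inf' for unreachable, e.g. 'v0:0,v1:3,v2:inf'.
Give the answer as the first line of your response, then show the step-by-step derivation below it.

v0:9,v1:0,v2:10,v3:26,v4:16

step 1: dist = v0:9,v1:0,v2:inf,v3:inf,v4:inf
step 2: dist = v0:9,v1:0,v2:10,v3:26,v4:inf
step 3: dist = v0:9,v1:0,v2:10,v3:26,v4:16
step 4: dist = v0:9,v1:0,v2:10,v3:26,v4:16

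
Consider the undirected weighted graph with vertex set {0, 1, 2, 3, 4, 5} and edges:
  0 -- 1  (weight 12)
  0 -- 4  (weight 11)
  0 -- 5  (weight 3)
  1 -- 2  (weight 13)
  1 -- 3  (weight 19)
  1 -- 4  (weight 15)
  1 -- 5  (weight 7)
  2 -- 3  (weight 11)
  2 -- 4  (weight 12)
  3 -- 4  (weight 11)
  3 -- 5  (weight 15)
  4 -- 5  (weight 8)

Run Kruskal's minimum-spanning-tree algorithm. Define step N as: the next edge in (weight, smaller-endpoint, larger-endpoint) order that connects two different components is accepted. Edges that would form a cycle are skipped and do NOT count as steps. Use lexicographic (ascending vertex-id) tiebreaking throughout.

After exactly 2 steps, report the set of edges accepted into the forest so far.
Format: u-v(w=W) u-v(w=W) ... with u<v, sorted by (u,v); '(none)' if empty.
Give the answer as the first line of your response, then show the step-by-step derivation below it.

0-5(w=3) 1-5(w=7)

step 1: add edge 0-5 (w=3); MST = {0-5(w=3)}
step 2: add edge 1-5 (w=7); MST = {0-5(w=3) 1-5(w=7)}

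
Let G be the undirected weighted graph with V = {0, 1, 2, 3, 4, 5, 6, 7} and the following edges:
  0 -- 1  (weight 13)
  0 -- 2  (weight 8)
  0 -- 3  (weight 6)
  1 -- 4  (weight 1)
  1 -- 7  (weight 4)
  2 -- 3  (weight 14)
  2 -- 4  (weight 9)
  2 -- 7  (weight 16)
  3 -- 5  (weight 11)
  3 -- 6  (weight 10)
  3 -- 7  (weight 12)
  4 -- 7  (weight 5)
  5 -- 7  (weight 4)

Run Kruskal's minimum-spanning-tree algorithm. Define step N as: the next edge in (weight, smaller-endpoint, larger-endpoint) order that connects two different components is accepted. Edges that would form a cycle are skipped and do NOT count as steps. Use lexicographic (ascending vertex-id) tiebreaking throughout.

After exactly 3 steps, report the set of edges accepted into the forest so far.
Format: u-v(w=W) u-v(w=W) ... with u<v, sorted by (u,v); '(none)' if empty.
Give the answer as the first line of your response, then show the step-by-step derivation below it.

1-4(w=1) 1-7(w=4) 5-7(w=4)

step 1: add edge 1-4 (w=1); MST = {1-4(w=1)}
step 2: add edge 1-7 (w=4); MST = {1-4(w=1) 1-7(w=4)}
step 3: add edge 5-7 (w=4); MST = {1-4(w=1) 1-7(w=4) 5-7(w=4)}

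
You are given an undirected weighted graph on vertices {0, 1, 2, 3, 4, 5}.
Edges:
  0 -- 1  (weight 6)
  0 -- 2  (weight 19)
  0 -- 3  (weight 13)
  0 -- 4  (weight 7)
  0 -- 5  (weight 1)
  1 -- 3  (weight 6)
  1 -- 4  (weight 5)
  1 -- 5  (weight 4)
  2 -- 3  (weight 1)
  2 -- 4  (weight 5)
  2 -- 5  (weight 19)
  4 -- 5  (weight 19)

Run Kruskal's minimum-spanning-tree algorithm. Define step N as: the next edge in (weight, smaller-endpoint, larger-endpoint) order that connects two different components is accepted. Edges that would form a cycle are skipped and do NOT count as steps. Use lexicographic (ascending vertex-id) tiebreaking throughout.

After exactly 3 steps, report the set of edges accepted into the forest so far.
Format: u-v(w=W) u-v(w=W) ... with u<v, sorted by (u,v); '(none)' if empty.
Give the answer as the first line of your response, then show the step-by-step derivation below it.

0-5(w=1) 1-5(w=4) 2-3(w=1)

step 1: add edge 0-5 (w=1); MST = {0-5(w=1)}
step 2: add edge 2-3 (w=1); MST = {0-5(w=1) 2-3(w=1)}
step 3: add edge 1-5 (w=4); MST = {0-5(w=1) 1-5(w=4) 2-3(w=1)}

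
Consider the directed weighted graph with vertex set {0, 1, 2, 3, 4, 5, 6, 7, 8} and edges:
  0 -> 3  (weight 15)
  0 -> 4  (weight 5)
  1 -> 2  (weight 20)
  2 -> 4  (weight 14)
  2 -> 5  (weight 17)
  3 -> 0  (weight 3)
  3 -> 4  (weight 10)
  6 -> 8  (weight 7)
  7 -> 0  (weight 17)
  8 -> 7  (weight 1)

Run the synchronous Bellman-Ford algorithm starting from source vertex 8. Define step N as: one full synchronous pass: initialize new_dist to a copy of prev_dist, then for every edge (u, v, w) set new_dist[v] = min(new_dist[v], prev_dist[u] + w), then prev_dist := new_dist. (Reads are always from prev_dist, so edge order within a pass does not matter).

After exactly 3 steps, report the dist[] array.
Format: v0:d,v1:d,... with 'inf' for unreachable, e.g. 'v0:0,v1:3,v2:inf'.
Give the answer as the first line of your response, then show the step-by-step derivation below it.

v0:18,v1:inf,v2:inf,v3:33,v4:23,v5:inf,v6:inf,v7:1,v8:0

step 1: dist = v0:inf,v1:inf,v2:inf,v3:inf,v4:inf,v5:inf,v6:inf,v7:1,v8:0
step 2: dist = v0:18,v1:inf,v2:inf,v3:inf,v4:inf,v5:inf,v6:inf,v7:1,v8:0
step 3: dist = v0:18,v1:inf,v2:inf,v3:33,v4:23,v5:inf,v6:inf,v7:1,v8:0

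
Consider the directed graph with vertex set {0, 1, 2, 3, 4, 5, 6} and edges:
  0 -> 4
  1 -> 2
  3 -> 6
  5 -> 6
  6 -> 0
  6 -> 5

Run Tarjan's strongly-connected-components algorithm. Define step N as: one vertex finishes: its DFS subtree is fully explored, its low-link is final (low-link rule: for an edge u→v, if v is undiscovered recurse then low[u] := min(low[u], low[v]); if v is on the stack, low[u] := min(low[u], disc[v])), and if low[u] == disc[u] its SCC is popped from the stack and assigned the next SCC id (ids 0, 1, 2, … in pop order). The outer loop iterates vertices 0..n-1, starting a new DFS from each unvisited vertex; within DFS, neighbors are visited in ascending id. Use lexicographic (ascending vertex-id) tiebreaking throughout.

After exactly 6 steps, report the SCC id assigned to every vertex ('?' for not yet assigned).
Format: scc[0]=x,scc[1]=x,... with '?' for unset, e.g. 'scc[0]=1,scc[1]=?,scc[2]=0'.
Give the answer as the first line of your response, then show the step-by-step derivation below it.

scc[0]=1,scc[1]=3,scc[2]=2,scc[3]=?,scc[4]=0,scc[5]=4,scc[6]=4

step 1: low=(low[0]=0,low[1]=?,low[2]=?,low[3]=?,low[4]=1,low[5]=?,low[6]=?); scc=(scc[0]=?,scc[1]=?,scc[2]=?,scc[3]=?,scc[4]=0,scc[5]=?,scc[6]=?)
step 2: low=(low[0]=0,low[1]=?,low[2]=?,low[3]=?,low[4]=1,low[5]=?,low[6]=?); scc=(scc[0]=1,scc[1]=?,scc[2]=?,scc[3]=?,scc[4]=0,scc[5]=?,scc[6]=?)
step 3: low=(low[0]=0,low[1]=2,low[2]=3,low[3]=?,low[4]=1,low[5]=?,low[6]=?); scc=(scc[0]=1,scc[1]=?,scc[2]=2,scc[3]=?,scc[4]=0,scc[5]=?,scc[6]=?)
step 4: low=(low[0]=0,low[1]=2,low[2]=3,low[3]=?,low[4]=1,low[5]=?,low[6]=?); scc=(scc[0]=1,scc[1]=3,scc[2]=2,scc[3]=?,scc[4]=0,scc[5]=?,scc[6]=?)
step 5: low=(low[0]=0,low[1]=2,low[2]=3,low[3]=4,low[4]=1,low[5]=5,low[6]=5); scc=(scc[0]=1,scc[1]=3,scc[2]=2,scc[3]=?,scc[4]=0,scc[5]=?,scc[6]=?)
step 6: low=(low[0]=0,low[1]=2,low[2]=3,low[3]=4,low[4]=1,low[5]=5,low[6]=5); scc=(scc[0]=1,scc[1]=3,scc[2]=2,scc[3]=?,scc[4]=0,scc[5]=4,scc[6]=4)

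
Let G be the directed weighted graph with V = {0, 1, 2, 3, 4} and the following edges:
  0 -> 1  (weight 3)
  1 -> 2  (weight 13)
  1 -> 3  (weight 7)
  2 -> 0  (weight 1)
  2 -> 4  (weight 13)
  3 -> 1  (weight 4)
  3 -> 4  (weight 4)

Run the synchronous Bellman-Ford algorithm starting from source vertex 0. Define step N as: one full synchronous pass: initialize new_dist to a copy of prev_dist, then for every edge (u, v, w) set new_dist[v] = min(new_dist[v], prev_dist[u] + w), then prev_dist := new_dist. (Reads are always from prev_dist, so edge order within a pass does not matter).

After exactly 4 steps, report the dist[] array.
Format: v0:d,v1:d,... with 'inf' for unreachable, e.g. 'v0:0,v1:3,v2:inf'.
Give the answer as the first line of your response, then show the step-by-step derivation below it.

v0:0,v1:3,v2:16,v3:10,v4:14

step 1: dist = v0:0,v1:3,v2:inf,v3:inf,v4:inf
step 2: dist = v0:0,v1:3,v2:16,v3:10,v4:inf
step 3: dist = v0:0,v1:3,v2:16,v3:10,v4:14
step 4: dist = v0:0,v1:3,v2:16,v3:10,v4:14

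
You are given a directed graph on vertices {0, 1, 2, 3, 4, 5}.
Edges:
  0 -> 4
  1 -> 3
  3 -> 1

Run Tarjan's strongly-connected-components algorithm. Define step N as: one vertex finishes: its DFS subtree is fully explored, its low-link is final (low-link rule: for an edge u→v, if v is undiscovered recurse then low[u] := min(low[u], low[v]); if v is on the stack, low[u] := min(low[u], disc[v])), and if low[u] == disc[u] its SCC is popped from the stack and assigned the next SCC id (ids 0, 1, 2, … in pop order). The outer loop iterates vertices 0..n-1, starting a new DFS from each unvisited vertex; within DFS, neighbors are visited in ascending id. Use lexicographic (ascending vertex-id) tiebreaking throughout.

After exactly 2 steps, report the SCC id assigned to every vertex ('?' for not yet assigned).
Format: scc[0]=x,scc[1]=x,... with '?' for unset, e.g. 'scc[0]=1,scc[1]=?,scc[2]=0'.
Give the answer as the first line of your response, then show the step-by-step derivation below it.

scc[0]=1,scc[1]=?,scc[2]=?,scc[3]=?,scc[4]=0,scc[5]=?

step 1: low=(low[0]=0,low[1]=?,low[2]=?,low[3]=?,low[4]=1,low[5]=?); scc=(scc[0]=?,scc[1]=?,scc[2]=?,scc[3]=?,scc[4]=0,scc[5]=?)
step 2: low=(low[0]=0,low[1]=?,low[2]=?,low[3]=?,low[4]=1,low[5]=?); scc=(scc[0]=1,scc[1]=?,scc[2]=?,scc[3]=?,scc[4]=0,scc[5]=?)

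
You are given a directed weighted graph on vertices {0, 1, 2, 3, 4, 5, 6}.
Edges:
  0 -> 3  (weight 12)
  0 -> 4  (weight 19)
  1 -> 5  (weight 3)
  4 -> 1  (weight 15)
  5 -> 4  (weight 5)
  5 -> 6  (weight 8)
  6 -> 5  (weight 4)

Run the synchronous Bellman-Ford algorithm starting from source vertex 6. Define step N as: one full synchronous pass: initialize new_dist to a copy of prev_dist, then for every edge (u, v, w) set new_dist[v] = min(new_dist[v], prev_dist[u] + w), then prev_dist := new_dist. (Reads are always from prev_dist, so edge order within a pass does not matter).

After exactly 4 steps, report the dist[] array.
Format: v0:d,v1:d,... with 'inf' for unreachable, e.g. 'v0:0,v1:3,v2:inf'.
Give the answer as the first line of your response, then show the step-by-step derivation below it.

v0:inf,v1:24,v2:inf,v3:inf,v4:9,v5:4,v6:0

step 1: dist = v0:inf,v1:inf,v2:inf,v3:inf,v4:inf,v5:4,v6:0
step 2: dist = v0:inf,v1:inf,v2:inf,v3:inf,v4:9,v5:4,v6:0
step 3: dist = v0:inf,v1:24,v2:inf,v3:inf,v4:9,v5:4,v6:0
step 4: dist = v0:inf,v1:24,v2:inf,v3:inf,v4:9,v5:4,v6:0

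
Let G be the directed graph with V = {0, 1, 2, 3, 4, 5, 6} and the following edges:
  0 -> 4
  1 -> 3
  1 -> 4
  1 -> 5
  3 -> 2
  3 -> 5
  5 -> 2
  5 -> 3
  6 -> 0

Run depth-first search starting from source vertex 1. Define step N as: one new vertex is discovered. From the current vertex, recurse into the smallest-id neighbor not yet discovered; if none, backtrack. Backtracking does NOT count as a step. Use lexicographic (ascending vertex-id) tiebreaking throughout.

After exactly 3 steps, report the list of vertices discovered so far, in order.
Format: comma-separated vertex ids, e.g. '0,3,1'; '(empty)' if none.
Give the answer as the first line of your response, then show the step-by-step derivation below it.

1,3,2

step 1: discover 1; path=1; order=1
step 2: discover 3; path=1>3; order=1,3
step 3: discover 2; path=1>3>2; order=1,3,2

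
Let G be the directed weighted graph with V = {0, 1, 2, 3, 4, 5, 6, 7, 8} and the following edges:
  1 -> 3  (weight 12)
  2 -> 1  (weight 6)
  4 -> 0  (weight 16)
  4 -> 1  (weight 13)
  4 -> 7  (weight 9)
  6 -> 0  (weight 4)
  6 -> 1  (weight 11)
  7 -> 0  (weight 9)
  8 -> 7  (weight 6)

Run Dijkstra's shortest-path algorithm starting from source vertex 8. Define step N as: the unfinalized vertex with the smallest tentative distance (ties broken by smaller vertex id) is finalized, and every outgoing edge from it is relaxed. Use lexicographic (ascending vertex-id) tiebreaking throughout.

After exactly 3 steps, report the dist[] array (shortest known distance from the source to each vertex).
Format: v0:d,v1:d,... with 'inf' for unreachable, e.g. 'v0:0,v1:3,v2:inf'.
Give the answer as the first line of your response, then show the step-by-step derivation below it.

v0:15,v1:inf,v2:inf,v3:inf,v4:inf,v5:inf,v6:inf,v7:6,v8:0

step 1: dist = v0:inf,v1:inf,v2:inf,v3:inf,v4:inf,v5:inf,v6:inf,v7:6,v8:0
step 2: dist = v0:15,v1:inf,v2:inf,v3:inf,v4:inf,v5:inf,v6:inf,v7:6,v8:0
step 3: dist = v0:15,v1:inf,v2:inf,v3:inf,v4:inf,v5:inf,v6:inf,v7:6,v8:0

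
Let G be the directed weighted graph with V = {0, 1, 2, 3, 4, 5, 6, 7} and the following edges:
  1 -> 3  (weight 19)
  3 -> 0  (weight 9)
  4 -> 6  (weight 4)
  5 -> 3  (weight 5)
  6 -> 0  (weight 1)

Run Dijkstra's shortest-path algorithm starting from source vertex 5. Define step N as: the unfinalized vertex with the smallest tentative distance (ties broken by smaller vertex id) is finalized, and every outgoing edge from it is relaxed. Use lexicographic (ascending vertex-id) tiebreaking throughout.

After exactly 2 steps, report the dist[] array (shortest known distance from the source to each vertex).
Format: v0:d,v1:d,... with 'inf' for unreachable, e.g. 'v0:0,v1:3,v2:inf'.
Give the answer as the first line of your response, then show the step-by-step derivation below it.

v0:14,v1:inf,v2:inf,v3:5,v4:inf,v5:0,v6:inf,v7:inf

step 1: dist = v0:inf,v1:inf,v2:inf,v3:5,v4:inf,v5:0,v6:inf,v7:inf
step 2: dist = v0:14,v1:inf,v2:inf,v3:5,v4:inf,v5:0,v6:inf,v7:inf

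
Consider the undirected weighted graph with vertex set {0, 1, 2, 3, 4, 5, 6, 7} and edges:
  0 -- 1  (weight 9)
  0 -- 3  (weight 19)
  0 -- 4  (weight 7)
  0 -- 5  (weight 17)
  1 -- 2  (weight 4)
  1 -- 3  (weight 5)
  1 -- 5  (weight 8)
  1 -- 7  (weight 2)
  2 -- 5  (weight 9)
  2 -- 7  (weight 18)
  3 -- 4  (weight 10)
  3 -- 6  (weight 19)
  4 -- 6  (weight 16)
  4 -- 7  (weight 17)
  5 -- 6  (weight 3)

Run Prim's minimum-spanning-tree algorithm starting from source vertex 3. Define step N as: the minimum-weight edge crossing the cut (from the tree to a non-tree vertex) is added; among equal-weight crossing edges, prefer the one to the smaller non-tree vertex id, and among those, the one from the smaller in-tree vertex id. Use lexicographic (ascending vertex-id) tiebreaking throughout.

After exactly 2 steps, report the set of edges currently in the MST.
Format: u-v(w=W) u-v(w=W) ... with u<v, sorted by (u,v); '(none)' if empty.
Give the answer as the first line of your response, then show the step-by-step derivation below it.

1-3(w=5) 1-7(w=2)

step 1: add edge 1-3 (w=5); MST = {1-3(w=5)}
step 2: add edge 1-7 (w=2); MST = {1-3(w=5) 1-7(w=2)}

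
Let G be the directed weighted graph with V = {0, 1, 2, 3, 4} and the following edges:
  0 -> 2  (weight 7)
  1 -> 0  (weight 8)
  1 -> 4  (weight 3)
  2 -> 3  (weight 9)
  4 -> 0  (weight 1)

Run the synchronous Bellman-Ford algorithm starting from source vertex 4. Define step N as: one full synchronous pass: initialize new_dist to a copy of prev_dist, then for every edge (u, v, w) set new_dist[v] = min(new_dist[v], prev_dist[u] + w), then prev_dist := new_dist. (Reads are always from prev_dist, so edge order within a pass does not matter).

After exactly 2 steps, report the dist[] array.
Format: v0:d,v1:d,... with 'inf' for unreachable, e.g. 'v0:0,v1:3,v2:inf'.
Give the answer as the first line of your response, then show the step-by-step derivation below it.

v0:1,v1:inf,v2:8,v3:inf,v4:0

step 1: dist = v0:1,v1:inf,v2:inf,v3:inf,v4:0
step 2: dist = v0:1,v1:inf,v2:8,v3:inf,v4:0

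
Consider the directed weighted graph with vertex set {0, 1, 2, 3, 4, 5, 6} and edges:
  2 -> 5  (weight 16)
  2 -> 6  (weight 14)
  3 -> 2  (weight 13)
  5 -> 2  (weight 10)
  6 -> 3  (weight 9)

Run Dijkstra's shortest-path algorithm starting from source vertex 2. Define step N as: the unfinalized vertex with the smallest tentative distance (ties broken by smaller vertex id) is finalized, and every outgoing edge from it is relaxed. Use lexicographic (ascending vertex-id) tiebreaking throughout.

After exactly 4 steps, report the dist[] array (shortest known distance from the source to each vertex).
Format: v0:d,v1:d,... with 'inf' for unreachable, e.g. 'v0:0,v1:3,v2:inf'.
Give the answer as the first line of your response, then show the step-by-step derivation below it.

v0:inf,v1:inf,v2:0,v3:23,v4:inf,v5:16,v6:14

step 1: dist = v0:inf,v1:inf,v2:0,v3:inf,v4:inf,v5:16,v6:14
step 2: dist = v0:inf,v1:inf,v2:0,v3:23,v4:inf,v5:16,v6:14
step 3: dist = v0:inf,v1:inf,v2:0,v3:23,v4:inf,v5:16,v6:14
step 4: dist = v0:inf,v1:inf,v2:0,v3:23,v4:inf,v5:16,v6:14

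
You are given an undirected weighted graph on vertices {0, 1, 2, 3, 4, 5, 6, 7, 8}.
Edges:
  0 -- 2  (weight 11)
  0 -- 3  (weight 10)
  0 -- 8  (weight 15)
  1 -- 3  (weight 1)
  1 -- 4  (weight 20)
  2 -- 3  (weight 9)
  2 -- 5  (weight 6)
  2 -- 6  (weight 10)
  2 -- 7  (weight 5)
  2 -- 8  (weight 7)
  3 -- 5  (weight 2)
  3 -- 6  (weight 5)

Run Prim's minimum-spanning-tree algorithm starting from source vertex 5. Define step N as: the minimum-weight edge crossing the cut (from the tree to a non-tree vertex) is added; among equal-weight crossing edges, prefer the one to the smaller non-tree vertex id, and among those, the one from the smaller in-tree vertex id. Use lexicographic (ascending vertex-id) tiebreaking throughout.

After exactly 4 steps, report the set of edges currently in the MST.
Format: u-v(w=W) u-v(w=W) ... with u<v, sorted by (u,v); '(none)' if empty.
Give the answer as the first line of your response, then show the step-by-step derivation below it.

1-3(w=1) 2-5(w=6) 3-5(w=2) 3-6(w=5)

step 1: add edge 3-5 (w=2); MST = {3-5(w=2)}
step 2: add edge 1-3 (w=1); MST = {1-3(w=1) 3-5(w=2)}
step 3: add edge 3-6 (w=5); MST = {1-3(w=1) 3-5(w=2) 3-6(w=5)}
step 4: add edge 2-5 (w=6); MST = {1-3(w=1) 2-5(w=6) 3-5(w=2) 3-6(w=5)}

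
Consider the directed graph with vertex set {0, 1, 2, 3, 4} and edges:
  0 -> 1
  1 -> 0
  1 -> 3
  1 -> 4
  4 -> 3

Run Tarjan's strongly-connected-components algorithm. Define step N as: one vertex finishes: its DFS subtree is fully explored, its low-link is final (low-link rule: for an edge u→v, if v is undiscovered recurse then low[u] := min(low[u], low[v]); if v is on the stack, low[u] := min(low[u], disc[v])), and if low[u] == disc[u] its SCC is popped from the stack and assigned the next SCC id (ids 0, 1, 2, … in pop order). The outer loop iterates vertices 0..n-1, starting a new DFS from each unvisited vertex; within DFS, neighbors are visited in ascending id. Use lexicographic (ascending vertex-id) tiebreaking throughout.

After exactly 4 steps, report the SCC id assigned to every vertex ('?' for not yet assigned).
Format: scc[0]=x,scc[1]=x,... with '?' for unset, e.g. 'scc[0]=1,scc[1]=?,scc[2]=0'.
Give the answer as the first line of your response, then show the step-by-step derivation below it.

scc[0]=2,scc[1]=2,scc[2]=?,scc[3]=0,scc[4]=1

step 1: low=(low[0]=0,low[1]=0,low[2]=?,low[3]=2,low[4]=?); scc=(scc[0]=?,scc[1]=?,scc[2]=?,scc[3]=0,scc[4]=?)
step 2: low=(low[0]=0,low[1]=0,low[2]=?,low[3]=2,low[4]=3); scc=(scc[0]=?,scc[1]=?,scc[2]=?,scc[3]=0,scc[4]=1)
step 3: low=(low[0]=0,low[1]=0,low[2]=?,low[3]=2,low[4]=3); scc=(scc[0]=?,scc[1]=?,scc[2]=?,scc[3]=0,scc[4]=1)
step 4: low=(low[0]=0,low[1]=0,low[2]=?,low[3]=2,low[4]=3); scc=(scc[0]=2,scc[1]=2,scc[2]=?,scc[3]=0,scc[4]=1)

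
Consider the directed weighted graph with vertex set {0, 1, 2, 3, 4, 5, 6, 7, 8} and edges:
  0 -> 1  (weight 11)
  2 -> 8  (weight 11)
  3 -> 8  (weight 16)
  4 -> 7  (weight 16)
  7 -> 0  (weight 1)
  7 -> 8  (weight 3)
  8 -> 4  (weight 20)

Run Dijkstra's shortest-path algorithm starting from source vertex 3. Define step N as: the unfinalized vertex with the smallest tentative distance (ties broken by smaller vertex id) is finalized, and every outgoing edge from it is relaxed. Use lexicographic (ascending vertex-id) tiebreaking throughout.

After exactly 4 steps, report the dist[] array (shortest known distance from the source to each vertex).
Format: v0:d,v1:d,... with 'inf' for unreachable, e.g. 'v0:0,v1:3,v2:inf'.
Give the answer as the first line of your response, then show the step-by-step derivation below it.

v0:53,v1:inf,v2:inf,v3:0,v4:36,v5:inf,v6:inf,v7:52,v8:16

step 1: dist = v0:inf,v1:inf,v2:inf,v3:0,v4:inf,v5:inf,v6:inf,v7:inf,v8:16
step 2: dist = v0:inf,v1:inf,v2:inf,v3:0,v4:36,v5:inf,v6:inf,v7:inf,v8:16
step 3: dist = v0:inf,v1:inf,v2:inf,v3:0,v4:36,v5:inf,v6:inf,v7:52,v8:16
step 4: dist = v0:53,v1:inf,v2:inf,v3:0,v4:36,v5:inf,v6:inf,v7:52,v8:16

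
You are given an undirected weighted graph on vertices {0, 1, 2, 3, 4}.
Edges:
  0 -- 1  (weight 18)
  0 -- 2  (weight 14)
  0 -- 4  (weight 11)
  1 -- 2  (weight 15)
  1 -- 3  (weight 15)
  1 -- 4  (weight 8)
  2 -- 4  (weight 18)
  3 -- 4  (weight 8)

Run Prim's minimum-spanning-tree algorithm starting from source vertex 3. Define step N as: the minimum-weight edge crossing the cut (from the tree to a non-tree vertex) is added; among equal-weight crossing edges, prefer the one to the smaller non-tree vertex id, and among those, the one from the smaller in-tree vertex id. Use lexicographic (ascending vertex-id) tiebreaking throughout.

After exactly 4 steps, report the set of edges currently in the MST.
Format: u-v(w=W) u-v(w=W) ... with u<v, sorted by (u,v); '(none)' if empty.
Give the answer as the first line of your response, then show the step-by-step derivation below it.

0-2(w=14) 0-4(w=11) 1-4(w=8) 3-4(w=8)

step 1: add edge 3-4 (w=8); MST = {3-4(w=8)}
step 2: add edge 1-4 (w=8); MST = {1-4(w=8) 3-4(w=8)}
step 3: add edge 0-4 (w=11); MST = {0-4(w=11) 1-4(w=8) 3-4(w=8)}
step 4: add edge 0-2 (w=14); MST = {0-2(w=14) 0-4(w=11) 1-4(w=8) 3-4(w=8)}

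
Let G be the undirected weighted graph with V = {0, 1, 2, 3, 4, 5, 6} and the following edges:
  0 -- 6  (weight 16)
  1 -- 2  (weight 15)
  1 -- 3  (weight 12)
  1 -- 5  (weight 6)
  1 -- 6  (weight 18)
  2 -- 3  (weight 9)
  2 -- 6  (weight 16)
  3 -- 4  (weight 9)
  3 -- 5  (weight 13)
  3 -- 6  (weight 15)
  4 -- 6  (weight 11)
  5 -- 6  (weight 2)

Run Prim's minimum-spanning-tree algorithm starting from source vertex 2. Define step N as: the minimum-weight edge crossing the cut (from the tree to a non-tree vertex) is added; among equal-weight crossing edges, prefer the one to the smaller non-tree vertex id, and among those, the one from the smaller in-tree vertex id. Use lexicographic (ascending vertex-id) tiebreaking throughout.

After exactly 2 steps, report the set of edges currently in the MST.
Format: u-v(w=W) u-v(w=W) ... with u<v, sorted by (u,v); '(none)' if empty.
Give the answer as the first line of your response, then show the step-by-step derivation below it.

2-3(w=9) 3-4(w=9)

step 1: add edge 2-3 (w=9); MST = {2-3(w=9)}
step 2: add edge 3-4 (w=9); MST = {2-3(w=9) 3-4(w=9)}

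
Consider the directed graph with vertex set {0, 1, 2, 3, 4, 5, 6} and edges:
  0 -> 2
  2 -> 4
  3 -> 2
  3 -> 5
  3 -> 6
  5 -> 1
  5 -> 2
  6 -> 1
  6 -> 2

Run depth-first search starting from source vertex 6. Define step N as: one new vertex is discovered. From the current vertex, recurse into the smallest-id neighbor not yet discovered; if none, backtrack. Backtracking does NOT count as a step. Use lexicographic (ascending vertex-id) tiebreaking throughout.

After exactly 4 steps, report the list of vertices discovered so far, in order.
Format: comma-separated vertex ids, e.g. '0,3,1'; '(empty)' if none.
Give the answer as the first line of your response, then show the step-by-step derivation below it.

6,1,2,4

step 1: discover 6; path=6; order=6
step 2: discover 1; path=6>1; order=6,1
step 3: discover 2; path=6>2; order=6,1,2
step 4: discover 4; path=6>2>4; order=6,1,2,4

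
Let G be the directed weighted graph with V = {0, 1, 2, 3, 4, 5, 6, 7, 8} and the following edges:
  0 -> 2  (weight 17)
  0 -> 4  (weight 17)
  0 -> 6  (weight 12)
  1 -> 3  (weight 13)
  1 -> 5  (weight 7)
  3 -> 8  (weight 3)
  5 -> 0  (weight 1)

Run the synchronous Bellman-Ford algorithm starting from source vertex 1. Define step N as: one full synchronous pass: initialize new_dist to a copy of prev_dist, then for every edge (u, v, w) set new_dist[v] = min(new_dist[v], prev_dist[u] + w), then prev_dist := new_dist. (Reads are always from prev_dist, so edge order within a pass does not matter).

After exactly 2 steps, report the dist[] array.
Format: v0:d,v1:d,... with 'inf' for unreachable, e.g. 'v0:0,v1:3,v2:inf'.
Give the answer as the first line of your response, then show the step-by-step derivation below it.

v0:8,v1:0,v2:inf,v3:13,v4:inf,v5:7,v6:inf,v7:inf,v8:16

step 1: dist = v0:inf,v1:0,v2:inf,v3:13,v4:inf,v5:7,v6:inf,v7:inf,v8:inf
step 2: dist = v0:8,v1:0,v2:inf,v3:13,v4:inf,v5:7,v6:inf,v7:inf,v8:16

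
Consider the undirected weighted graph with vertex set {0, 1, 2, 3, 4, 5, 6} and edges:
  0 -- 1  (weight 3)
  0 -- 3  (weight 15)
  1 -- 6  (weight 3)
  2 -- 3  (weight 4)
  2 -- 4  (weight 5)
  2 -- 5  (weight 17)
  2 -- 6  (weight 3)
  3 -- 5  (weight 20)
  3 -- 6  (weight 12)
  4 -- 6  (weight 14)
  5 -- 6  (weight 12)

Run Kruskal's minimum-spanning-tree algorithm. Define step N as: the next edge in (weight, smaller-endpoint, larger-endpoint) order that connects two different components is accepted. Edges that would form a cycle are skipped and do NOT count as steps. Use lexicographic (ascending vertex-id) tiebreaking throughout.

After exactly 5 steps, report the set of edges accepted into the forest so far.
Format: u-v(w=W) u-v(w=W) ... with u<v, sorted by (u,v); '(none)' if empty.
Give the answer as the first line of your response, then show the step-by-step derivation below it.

0-1(w=3) 1-6(w=3) 2-3(w=4) 2-4(w=5) 2-6(w=3)

step 1: add edge 0-1 (w=3); MST = {0-1(w=3)}
step 2: add edge 1-6 (w=3); MST = {0-1(w=3) 1-6(w=3)}
step 3: add edge 2-6 (w=3); MST = {0-1(w=3) 1-6(w=3) 2-6(w=3)}
step 4: add edge 2-3 (w=4); MST = {0-1(w=3) 1-6(w=3) 2-3(w=4) 2-6(w=3)}
step 5: add edge 2-4 (w=5); MST = {0-1(w=3) 1-6(w=3) 2-3(w=4) 2-4(w=5) 2-6(w=3)}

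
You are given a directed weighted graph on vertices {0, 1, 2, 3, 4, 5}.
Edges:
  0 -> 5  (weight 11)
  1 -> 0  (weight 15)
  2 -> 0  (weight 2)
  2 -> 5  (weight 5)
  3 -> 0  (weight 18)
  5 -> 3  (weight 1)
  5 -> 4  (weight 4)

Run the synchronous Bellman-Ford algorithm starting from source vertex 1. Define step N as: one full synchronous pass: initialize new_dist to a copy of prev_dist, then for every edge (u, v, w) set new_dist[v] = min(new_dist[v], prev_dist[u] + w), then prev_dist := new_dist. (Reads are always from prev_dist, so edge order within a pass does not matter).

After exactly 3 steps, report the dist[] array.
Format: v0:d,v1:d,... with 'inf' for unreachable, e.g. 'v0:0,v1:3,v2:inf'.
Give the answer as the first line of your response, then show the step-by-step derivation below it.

v0:15,v1:0,v2:inf,v3:27,v4:30,v5:26

step 1: dist = v0:15,v1:0,v2:inf,v3:inf,v4:inf,v5:inf
step 2: dist = v0:15,v1:0,v2:inf,v3:inf,v4:inf,v5:26
step 3: dist = v0:15,v1:0,v2:inf,v3:27,v4:30,v5:26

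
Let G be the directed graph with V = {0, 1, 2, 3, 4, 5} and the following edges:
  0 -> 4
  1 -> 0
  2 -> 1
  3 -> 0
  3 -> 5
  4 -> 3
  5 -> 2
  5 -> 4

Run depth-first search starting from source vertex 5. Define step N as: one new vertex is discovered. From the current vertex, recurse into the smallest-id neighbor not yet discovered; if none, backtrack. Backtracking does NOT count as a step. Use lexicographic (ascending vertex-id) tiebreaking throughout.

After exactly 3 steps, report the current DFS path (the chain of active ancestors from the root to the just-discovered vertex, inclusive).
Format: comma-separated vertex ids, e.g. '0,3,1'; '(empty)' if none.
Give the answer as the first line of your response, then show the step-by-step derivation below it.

5,2,1

step 1: discover 5; path=5; order=5
step 2: discover 2; path=5>2; order=5,2
step 3: discover 1; path=5>2>1; order=5,2,1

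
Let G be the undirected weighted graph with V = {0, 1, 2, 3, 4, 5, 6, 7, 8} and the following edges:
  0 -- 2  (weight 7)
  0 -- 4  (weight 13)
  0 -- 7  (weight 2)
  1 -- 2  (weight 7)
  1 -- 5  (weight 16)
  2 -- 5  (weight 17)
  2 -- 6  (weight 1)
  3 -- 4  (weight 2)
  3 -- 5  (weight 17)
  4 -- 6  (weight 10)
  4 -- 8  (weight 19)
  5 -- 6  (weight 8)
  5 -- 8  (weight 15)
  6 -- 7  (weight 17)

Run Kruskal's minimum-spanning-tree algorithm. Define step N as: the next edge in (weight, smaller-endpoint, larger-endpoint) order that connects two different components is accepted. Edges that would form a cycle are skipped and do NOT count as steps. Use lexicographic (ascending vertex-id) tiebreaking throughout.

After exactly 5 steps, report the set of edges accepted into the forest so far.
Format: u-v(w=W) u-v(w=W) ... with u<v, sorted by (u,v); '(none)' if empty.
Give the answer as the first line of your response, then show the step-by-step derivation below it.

0-2(w=7) 0-7(w=2) 1-2(w=7) 2-6(w=1) 3-4(w=2)

step 1: add edge 2-6 (w=1); MST = {2-6(w=1)}
step 2: add edge 0-7 (w=2); MST = {0-7(w=2) 2-6(w=1)}
step 3: add edge 3-4 (w=2); MST = {0-7(w=2) 2-6(w=1) 3-4(w=2)}
step 4: add edge 0-2 (w=7); MST = {0-2(w=7) 0-7(w=2) 2-6(w=1) 3-4(w=2)}
step 5: add edge 1-2 (w=7); MST = {0-2(w=7) 0-7(w=2) 1-2(w=7) 2-6(w=1) 3-4(w=2)}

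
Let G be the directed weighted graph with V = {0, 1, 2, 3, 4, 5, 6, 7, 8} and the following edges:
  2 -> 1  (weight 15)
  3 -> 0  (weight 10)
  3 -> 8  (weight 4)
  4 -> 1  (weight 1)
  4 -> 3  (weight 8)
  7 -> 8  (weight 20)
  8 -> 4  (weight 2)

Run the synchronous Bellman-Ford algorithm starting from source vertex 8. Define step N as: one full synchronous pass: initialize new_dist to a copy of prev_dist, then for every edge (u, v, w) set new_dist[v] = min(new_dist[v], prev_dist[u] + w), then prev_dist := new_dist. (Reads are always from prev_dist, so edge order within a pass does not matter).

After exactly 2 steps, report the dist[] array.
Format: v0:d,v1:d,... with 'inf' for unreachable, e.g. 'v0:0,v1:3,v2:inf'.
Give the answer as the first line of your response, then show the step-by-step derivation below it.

v0:inf,v1:3,v2:inf,v3:10,v4:2,v5:inf,v6:inf,v7:inf,v8:0

step 1: dist = v0:inf,v1:inf,v2:inf,v3:inf,v4:2,v5:inf,v6:inf,v7:inf,v8:0
step 2: dist = v0:inf,v1:3,v2:inf,v3:10,v4:2,v5:inf,v6:inf,v7:inf,v8:0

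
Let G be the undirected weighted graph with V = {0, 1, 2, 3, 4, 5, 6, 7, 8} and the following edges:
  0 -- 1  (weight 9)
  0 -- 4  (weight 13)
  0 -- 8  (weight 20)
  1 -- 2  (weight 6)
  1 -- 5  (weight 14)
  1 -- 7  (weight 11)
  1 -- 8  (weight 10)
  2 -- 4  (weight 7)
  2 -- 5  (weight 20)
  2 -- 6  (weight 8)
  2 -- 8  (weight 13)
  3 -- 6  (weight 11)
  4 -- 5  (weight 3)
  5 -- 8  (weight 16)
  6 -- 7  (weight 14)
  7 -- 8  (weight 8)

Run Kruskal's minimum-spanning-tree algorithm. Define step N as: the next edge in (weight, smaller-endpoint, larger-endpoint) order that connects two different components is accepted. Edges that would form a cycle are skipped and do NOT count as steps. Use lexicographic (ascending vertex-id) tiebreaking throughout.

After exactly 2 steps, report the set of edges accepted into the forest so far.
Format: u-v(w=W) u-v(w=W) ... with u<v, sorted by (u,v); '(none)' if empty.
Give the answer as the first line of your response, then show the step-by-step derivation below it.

1-2(w=6) 4-5(w=3)

step 1: add edge 4-5 (w=3); MST = {4-5(w=3)}
step 2: add edge 1-2 (w=6); MST = {1-2(w=6) 4-5(w=3)}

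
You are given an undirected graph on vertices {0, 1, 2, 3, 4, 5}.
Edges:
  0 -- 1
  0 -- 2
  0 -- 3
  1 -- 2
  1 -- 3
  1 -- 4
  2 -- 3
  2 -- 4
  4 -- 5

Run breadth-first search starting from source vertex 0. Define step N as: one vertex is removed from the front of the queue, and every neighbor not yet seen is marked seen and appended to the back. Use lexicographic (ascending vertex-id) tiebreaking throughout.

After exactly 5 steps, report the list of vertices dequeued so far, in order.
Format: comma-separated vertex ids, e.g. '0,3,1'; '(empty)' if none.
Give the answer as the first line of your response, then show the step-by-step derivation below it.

0,1,2,3,4

step 1: dequeue 0; queue=[1,2,3]; order=0
step 2: dequeue 1; queue=[2,3,4]; order=0,1
step 3: dequeue 2; queue=[3,4]; order=0,1,2
step 4: dequeue 3; queue=[4]; order=0,1,2,3
step 5: dequeue 4; queue=[5]; order=0,1,2,3,4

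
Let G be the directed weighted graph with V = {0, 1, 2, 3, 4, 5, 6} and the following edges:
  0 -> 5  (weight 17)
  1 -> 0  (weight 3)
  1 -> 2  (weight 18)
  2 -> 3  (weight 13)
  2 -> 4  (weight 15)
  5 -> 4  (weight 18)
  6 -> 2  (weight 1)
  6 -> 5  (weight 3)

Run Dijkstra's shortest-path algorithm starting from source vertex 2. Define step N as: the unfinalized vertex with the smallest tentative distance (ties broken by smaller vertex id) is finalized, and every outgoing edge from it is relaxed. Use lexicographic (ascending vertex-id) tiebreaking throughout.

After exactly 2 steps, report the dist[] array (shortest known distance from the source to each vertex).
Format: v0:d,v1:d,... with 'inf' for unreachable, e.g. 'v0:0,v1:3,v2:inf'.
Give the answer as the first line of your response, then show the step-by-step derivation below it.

v0:inf,v1:inf,v2:0,v3:13,v4:15,v5:inf,v6:inf

step 1: dist = v0:inf,v1:inf,v2:0,v3:13,v4:15,v5:inf,v6:inf
step 2: dist = v0:inf,v1:inf,v2:0,v3:13,v4:15,v5:inf,v6:inf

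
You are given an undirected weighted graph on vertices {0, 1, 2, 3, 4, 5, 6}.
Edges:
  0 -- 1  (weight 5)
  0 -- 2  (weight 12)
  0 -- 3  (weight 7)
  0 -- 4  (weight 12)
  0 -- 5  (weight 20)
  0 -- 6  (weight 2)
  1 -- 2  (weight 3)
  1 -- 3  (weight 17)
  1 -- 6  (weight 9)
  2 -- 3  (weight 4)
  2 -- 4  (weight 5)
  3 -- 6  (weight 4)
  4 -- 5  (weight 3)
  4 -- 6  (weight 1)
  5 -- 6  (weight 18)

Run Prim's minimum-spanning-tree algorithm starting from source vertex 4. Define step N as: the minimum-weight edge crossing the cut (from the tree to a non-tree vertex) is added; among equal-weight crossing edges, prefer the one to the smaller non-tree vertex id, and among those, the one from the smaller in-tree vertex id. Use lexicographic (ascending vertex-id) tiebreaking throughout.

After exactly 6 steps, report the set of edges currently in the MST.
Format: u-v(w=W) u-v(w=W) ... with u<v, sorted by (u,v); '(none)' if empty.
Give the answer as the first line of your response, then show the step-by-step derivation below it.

0-6(w=2) 1-2(w=3) 2-3(w=4) 3-6(w=4) 4-5(w=3) 4-6(w=1)

step 1: add edge 4-6 (w=1); MST = {4-6(w=1)}
step 2: add edge 0-6 (w=2); MST = {0-6(w=2) 4-6(w=1)}
step 3: add edge 4-5 (w=3); MST = {0-6(w=2) 4-5(w=3) 4-6(w=1)}
step 4: add edge 3-6 (w=4); MST = {0-6(w=2) 3-6(w=4) 4-5(w=3) 4-6(w=1)}
step 5: add edge 2-3 (w=4); MST = {0-6(w=2) 2-3(w=4) 3-6(w=4) 4-5(w=3) 4-6(w=1)}
step 6: add edge 1-2 (w=3); MST = {0-6(w=2) 1-2(w=3) 2-3(w=4) 3-6(w=4) 4-5(w=3) 4-6(w=1)}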